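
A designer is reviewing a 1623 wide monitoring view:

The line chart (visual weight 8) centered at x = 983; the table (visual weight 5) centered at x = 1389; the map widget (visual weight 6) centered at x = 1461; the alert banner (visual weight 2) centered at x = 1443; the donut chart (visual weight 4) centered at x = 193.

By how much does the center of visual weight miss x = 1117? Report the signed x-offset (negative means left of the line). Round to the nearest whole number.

≈ -28

Σw = 8 + 5 + 6 + 2 + 4 = 25.
x-moment: 8·983 + 5·1389 + 6·1461 + 2·1443 + 4·193 = 27233; centroid 27233/25 ≈ 1089.32.
Offset from x = 1117: 1089.32 − 1117 ≈ -27.68.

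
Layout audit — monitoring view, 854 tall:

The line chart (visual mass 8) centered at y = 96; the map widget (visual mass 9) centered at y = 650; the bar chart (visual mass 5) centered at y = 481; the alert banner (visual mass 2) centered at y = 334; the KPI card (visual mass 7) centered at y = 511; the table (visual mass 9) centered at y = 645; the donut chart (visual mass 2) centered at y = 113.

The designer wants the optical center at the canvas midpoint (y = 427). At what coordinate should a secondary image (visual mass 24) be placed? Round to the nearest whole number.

y ≈ 370

New total weight: (8 + 9 + 5 + 2 + 7 + 9 + 2) + 24 = 66.
y: target moment 66×427 = 28182; current 8·96 + 9·650 + 5·481 + 2·334 + 7·511 + 9·645 + 2·113 = 19299; the secondary image supplies 8883, so y = 8883/24 ≈ 370.12.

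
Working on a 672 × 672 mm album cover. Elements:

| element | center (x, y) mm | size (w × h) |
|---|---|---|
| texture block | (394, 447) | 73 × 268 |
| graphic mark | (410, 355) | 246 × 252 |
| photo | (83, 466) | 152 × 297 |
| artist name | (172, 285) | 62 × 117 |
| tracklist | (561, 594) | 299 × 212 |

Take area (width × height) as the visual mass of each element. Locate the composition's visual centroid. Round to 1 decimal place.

(373.4, 463.7)

Areas: texture block 73·268 = 19564, graphic mark 246·252 = 61992, photo 152·297 = 45144, artist name 62·117 = 7254, tracklist 299·212 = 63388. Total weight = 197342.
x: (19564·394 + 61992·410 + 45144·83 + 7254·172 + 63388·561) / 197342 = 73680244 / 197342 ≈ 373.36
y: (19564·447 + 61992·355 + 45144·466 + 7254·285 + 63388·594) / 197342 = 91509234 / 197342 ≈ 463.71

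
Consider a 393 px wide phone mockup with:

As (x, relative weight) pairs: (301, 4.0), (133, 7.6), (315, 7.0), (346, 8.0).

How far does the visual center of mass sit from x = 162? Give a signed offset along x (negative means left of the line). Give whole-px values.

≈ 108 px

Σw = 4.0 + 7.6 + 7.0 + 8.0 = 26.6.
x: (4.0·301 + 7.6·133 + 7.0·315 + 8.0·346) / 26.6 = 7187.8 / 26.6 ≈ 270.22
Offset from x = 162: 270.22 − 162 ≈ 108.22.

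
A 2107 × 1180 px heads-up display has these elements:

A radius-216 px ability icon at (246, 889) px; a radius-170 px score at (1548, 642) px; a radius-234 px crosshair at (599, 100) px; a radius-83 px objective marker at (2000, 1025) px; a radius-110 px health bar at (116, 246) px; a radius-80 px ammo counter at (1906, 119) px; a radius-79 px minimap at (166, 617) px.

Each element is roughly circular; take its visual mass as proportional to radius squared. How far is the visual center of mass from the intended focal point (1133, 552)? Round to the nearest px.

r² weights: ability icon 216² = 46656, score 170² = 28900, crosshair 234² = 54756, objective marker 83² = 6889, health bar 110² = 12100, ammo counter 80² = 6400, minimap 79² = 6241. Total = 161942.
Σw·x = 117429426; x̄ = 117429426/161942 ≈ 725.13.
y: moment 80156706 / weight 161942 ≈ 494.97
From (1133, 552): dx = -407.87, dy = -57.03, so the distance is √(dx²+dy²) ≈ 411.83.

≈ 412 px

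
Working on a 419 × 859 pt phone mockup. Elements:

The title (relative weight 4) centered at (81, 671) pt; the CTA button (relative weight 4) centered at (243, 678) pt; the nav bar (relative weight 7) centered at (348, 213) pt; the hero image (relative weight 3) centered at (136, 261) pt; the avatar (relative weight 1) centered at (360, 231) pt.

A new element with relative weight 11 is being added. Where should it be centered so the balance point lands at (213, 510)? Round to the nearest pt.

(172, 673)

After adding the new element, total weight = 4 + 4 + 7 + 3 + 1 + 11 = 30.
x: need Σw·x = 30·213 = 6390. Existing = 4·81 + 4·243 + 7·348 + 3·136 + 1·360 = 4500. Remainder 1890 / 11 ≈ 171.82.
y: need Σw·y = 30·510 = 15300. Existing = 4·671 + 4·678 + 7·213 + 3·261 + 1·231 = 7901. Remainder 7399 / 11 ≈ 672.64.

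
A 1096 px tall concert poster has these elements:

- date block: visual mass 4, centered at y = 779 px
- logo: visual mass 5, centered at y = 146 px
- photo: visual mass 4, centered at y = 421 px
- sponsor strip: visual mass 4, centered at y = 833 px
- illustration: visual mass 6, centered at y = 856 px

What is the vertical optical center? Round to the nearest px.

Σw = 4 + 5 + 4 + 4 + 6 = 23.
Σw·y = 4·779 + 5·146 + 4·421 + 4·833 + 6·856 = 13998, so ȳ = 13998/23 ≈ 608.61.

y ≈ 609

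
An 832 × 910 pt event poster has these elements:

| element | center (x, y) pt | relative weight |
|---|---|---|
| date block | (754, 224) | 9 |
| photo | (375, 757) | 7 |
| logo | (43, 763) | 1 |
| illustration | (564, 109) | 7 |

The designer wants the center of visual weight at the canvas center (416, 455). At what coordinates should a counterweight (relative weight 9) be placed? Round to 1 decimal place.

(36.2, 686.0)

New total weight: (9 + 7 + 1 + 7) + 9 = 33.
Along x: (13402 + 9·x) / 33 = 416 (existing moment 9·754 + 7·375 + 1·43 + 7·564 = 13402) ⇒ x = (13728 − 13402) / 9 ≈ 36.22.
Along y: (8841 + 9·y) / 33 = 455 (existing moment 9·224 + 7·757 + 1·763 + 7·109 = 8841) ⇒ y = (15015 − 8841) / 9 ≈ 686.00.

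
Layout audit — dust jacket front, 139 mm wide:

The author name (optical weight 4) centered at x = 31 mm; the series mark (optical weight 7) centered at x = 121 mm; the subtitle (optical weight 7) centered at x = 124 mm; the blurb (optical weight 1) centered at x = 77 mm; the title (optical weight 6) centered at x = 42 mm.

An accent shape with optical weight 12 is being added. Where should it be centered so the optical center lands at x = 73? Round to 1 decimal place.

x ≈ 44.4

New total weight: (4 + 7 + 7 + 1 + 6) + 12 = 37.
Along x: (2168 + 12·x) / 37 = 73 (existing moment 4·31 + 7·121 + 7·124 + 1·77 + 6·42 = 2168) ⇒ x = (2701 − 2168) / 12 ≈ 44.42.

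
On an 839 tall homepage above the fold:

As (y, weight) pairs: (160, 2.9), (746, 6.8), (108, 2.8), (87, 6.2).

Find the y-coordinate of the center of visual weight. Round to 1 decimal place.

y ≈ 341.1

Weights sum to 2.9 + 6.8 + 2.8 + 6.2 = 18.7.
Σw·y = 2.9·160 + 6.8·746 + 2.8·108 + 6.2·87 = 6378.6, so ȳ = 6378.6/18.7 ≈ 341.10.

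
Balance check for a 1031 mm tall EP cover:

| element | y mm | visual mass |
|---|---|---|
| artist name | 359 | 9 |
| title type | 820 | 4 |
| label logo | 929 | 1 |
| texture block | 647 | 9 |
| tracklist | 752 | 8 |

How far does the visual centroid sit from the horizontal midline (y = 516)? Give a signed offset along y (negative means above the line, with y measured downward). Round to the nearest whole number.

≈ 106 mm

Total weight = 9 + 4 + 1 + 9 + 8 = 31.
Σw·y = 9·359 + 4·820 + 1·929 + 9·647 + 8·752 = 19279, so ȳ = 19279/31 ≈ 621.90.
Difference: 621.90 − 516 ≈ 105.90.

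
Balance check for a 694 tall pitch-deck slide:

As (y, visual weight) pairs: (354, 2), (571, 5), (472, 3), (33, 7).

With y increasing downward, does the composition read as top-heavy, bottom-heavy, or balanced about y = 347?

top-heavy

Total weight = 2 + 5 + 3 + 7 = 17.
y-moment: 2·354 + 5·571 + 3·472 + 7·33 = 5210; centroid 5210/17 ≈ 306.47.
Since 306.5 is above (smaller y than) 347, the composition reads top-heavy.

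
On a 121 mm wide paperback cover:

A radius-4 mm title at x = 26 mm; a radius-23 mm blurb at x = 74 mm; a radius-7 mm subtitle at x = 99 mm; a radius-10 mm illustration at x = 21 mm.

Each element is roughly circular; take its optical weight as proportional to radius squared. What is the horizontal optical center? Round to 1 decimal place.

r² weights: title 4² = 16, blurb 23² = 529, subtitle 7² = 49, illustration 10² = 100. Total = 694.
x: (16·26 + 529·74 + 49·99 + 100·21) / 694 = 46513 / 694 ≈ 67.02

x ≈ 67.0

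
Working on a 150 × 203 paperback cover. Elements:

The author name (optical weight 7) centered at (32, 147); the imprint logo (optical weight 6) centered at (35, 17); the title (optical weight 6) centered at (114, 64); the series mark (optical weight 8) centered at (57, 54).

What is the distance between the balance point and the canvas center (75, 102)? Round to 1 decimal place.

≈ 34.2

Weights sum to 7 + 6 + 6 + 8 = 27.
Σw·x = 7·32 + 6·35 + 6·114 + 8·57 = 1574, so x̄ = 1574/27 ≈ 58.30.
Σw·y = 7·147 + 6·17 + 6·64 + 8·54 = 1947, so ȳ = 1947/27 ≈ 72.11.
Relative to (75, 102): Δ = (-16.70, -29.89); |Δ| = √(-16.70² + -29.89²) ≈ 34.24.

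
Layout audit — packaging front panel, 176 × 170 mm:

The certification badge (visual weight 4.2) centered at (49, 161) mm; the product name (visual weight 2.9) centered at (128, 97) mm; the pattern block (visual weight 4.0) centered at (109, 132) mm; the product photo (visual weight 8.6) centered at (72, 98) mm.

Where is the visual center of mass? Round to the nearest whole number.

Σw = 4.2 + 2.9 + 4.0 + 8.6 = 19.7.
Σw·x = 4.2·49 + 2.9·128 + 4.0·109 + 8.6·72 = 1632.2, so x̄ = 1632.2/19.7 ≈ 82.85.
Σw·y = 4.2·161 + 2.9·97 + 4.0·132 + 8.6·98 = 2328.3, so ȳ = 2328.3/19.7 ≈ 118.19.

(83, 118)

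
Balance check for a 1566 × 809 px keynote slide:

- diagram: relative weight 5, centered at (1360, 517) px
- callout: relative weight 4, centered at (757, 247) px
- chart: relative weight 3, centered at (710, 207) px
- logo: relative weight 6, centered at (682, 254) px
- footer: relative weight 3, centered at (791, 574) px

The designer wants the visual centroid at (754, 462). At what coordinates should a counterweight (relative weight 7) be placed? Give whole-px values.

(384, 785)

New total weight: (5 + 4 + 3 + 6 + 3) + 7 = 28.
Along x: (18423 + 7·x) / 28 = 754 (existing moment 5·1360 + 4·757 + 3·710 + 6·682 + 3·791 = 18423) ⇒ x = (21112 − 18423) / 7 ≈ 384.14.
Along y: (7440 + 7·y) / 28 = 462 (existing moment 5·517 + 4·247 + 3·207 + 6·254 + 3·574 = 7440) ⇒ y = (12936 − 7440) / 7 ≈ 785.14.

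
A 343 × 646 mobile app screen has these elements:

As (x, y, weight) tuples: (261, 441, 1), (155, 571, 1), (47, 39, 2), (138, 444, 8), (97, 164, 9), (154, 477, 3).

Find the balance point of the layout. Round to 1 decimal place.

Weights sum to 1 + 1 + 2 + 8 + 9 + 3 = 24.
x: (1·261 + 1·155 + 2·47 + 8·138 + 9·97 + 3·154) / 24 = 2949 / 24 ≈ 122.88
y: (1·441 + 1·571 + 2·39 + 8·444 + 9·164 + 3·477) / 24 = 7549 / 24 ≈ 314.54

(122.9, 314.5)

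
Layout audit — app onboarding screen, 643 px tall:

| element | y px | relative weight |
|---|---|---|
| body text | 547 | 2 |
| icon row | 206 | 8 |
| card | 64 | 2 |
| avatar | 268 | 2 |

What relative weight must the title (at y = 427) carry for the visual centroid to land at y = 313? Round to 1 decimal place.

Known weights sum to 2 + 8 + 2 + 2 = 14; their moment is 2·547 + 8·206 + 2·64 + 2·268 = 3406.
For the centroid to hit 313: (3406 + w·427) / (14 + w) = 313.
So w = (313·14 − 3406)/(427 − 313) = 976/114 ≈ 8.56.

w ≈ 8.6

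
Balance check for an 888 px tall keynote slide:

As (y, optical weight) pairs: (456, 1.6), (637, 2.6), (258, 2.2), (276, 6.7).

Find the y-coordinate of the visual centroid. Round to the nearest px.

Weights sum to 1.6 + 2.6 + 2.2 + 6.7 = 13.1.
Σw·y = 1.6·456 + 2.6·637 + 2.2·258 + 6.7·276 = 4802.6, so ȳ = 4802.6/13.1 ≈ 366.61.

y ≈ 367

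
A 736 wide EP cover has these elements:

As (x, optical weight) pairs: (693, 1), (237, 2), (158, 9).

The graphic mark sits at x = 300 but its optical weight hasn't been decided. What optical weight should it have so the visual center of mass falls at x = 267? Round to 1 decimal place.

w ≈ 18.6

Known weights sum to 1 + 2 + 9 = 12; their moment is 1·693 + 2·237 + 9·158 = 2589.
Balance at x = 267 requires (2589 + w·300) / (12 + w) = 267.
So w = (267·12 − 2589)/(300 − 267) = 615/33 ≈ 18.64.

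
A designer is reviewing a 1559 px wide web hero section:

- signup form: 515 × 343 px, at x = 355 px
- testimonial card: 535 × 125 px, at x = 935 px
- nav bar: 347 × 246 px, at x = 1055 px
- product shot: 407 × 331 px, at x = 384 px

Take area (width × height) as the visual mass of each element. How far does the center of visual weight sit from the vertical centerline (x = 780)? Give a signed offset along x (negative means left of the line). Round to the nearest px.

≈ -204 px

Taking area as weight: signup form 515·343 = 176645, testimonial card 535·125 = 66875, nav bar 347·246 = 85362, product shot 407·331 = 134717. Sum 463599.
x: (176645·355 + 66875·935 + 85362·1055 + 134717·384) / 463599 = 267025338 / 463599 ≈ 575.98
Against x = 780, that's 575.98 − 780 = -204.02.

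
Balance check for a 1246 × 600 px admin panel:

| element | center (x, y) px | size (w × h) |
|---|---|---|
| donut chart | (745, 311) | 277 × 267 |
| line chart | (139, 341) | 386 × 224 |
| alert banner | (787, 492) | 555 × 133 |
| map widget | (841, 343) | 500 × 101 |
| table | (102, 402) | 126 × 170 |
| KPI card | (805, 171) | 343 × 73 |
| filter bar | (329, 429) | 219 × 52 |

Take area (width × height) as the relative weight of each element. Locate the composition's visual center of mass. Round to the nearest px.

Taking area as weight: donut chart 277·267 = 73959, line chart 386·224 = 86464, alert banner 555·133 = 73815, map widget 500·101 = 50500, table 126·170 = 21420, KPI card 343·73 = 25039, filter bar 219·52 = 11388. Sum 342585.
x-moment: 73959·745 + 86464·139 + 73815·787 + 50500·841 + 21420·102 + 25039·805 + 11388·329 = 193768743; centroid 193768743/342585 ≈ 565.61.
y-moment: 73959·311 + 86464·341 + 73815·492 + 50500·343 + 21420·402 + 25039·171 + 11388·429 = 123901914; centroid 123901914/342585 ≈ 361.67.

(566, 362)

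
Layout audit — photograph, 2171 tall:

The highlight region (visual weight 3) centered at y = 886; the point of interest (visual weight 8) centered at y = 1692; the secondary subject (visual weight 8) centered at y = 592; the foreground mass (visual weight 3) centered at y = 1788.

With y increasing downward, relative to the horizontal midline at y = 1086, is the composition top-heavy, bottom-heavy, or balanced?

Weights sum to 3 + 8 + 8 + 3 = 22.
y-moment: 3·886 + 8·1692 + 8·592 + 3·1788 = 26294; centroid 26294/22 ≈ 1195.18.
Since 1195.2 is below (larger y than) 1086, the composition reads bottom-heavy.

bottom-heavy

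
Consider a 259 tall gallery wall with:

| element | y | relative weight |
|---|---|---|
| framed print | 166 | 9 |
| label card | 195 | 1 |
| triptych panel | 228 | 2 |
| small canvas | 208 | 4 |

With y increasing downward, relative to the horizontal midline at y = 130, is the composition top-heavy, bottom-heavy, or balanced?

Σw = 9 + 1 + 2 + 4 = 16.
y: (9·166 + 1·195 + 2·228 + 4·208) / 16 = 2977 / 16 ≈ 186.06
186.1 lies below (larger y than) the midline 130, so the layout is bottom-heavy.

bottom-heavy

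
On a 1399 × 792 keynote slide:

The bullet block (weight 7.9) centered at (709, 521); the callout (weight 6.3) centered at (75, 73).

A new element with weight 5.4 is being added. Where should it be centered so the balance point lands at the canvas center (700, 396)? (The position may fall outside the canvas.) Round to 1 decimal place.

After adding the new element, total weight = 7.9 + 6.3 + 5.4 = 19.6.
x: target moment 19.6×700 = 13720.0; current 7.9·709 + 6.3·75 = 6073.6; the new element supplies 7646.4, so x = 7646.4/5.4 ≈ 1416.00.
y: target moment 19.6×396 = 7761.6; current 7.9·521 + 6.3·73 = 4575.8; the new element supplies 3185.8, so y = 3185.8/5.4 ≈ 589.96.

(1416.0, 590.0)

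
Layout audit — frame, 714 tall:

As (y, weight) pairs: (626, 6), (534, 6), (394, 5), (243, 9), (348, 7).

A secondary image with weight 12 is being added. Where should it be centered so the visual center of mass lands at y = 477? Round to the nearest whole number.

y ≈ 659

With the secondary image, Σw becomes 6 + 6 + 5 + 9 + 7 + 12 = 45.
y: need Σw·y = 45·477 = 21465. Existing = 6·626 + 6·534 + 5·394 + 9·243 + 7·348 = 13553. Remainder 7912 / 12 ≈ 659.33.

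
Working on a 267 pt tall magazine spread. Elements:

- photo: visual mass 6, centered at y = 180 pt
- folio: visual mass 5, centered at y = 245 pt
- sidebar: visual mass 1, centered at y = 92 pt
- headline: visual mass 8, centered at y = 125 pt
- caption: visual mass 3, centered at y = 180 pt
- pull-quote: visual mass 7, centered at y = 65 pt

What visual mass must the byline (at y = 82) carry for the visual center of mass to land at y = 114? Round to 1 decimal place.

Fixed elements: Σw = 6 + 5 + 1 + 8 + 3 + 7 = 30, Σw·y = 6·180 + 5·245 + 1·92 + 8·125 + 3·180 + 7·65 = 4392.
For the centroid to hit 114: (4392 + w·82) / (30 + w) = 114.
Solving: w = (114·30 − 4392) / (82 − 114) = -972 / -32 ≈ 30.38.

w ≈ 30.4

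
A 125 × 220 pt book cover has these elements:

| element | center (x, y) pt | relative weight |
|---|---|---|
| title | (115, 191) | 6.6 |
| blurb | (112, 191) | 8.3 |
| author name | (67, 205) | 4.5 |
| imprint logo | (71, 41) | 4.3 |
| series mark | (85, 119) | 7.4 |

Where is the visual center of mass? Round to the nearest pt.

(94, 155)

Σw = 6.6 + 8.3 + 4.5 + 4.3 + 7.4 = 31.1.
Σw·x = 6.6·115 + 8.3·112 + 4.5·67 + 4.3·71 + 7.4·85 = 2924.4, so x̄ = 2924.4/31.1 ≈ 94.03.
Σw·y = 6.6·191 + 8.3·191 + 4.5·205 + 4.3·41 + 7.4·119 = 4825.3, so ȳ = 4825.3/31.1 ≈ 155.15.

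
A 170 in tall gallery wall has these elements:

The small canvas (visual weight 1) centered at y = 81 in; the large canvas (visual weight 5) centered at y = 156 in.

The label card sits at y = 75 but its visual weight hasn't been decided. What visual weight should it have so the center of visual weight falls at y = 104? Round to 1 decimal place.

Fixed elements: Σw = 1 + 5 = 6, Σw·y = 1·81 + 5·156 = 861.
Set Σw·y/Σw = 104: (861 + 75w) = 104·(6 + w).
Solving: w = (104·6 − 861) / (75 − 104) = -237 / -29 ≈ 8.17.

w ≈ 8.2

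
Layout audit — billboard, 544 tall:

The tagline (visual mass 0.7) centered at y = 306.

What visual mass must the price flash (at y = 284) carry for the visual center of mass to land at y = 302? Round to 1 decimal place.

The single fixed element contributes weight 0.7, moment 0.7·306 = 214.2.
Set Σw·y/Σw = 302: (214.2 + 284w) = 302·(0.7 + w).
So w = (302·0.7 − 214.2)/(284 − 302) = -2.8/-18 ≈ 0.16.

w ≈ 0.2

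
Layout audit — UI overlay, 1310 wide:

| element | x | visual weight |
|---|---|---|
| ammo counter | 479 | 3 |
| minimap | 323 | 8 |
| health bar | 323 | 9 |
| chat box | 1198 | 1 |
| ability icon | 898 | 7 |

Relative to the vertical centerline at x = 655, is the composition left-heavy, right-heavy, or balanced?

left-heavy

Weights sum to 3 + 8 + 9 + 1 + 7 = 28.
Σw·x = 3·479 + 8·323 + 9·323 + 1·1198 + 7·898 = 14412, so x̄ = 14412/28 ≈ 514.71.
514.7 vs midline 655 → left-heavy.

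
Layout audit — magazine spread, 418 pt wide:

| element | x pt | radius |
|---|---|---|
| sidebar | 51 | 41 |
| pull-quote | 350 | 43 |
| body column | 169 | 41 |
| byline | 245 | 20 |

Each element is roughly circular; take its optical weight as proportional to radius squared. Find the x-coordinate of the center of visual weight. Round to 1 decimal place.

Weights ∝ r²: sidebar 41² = 1681, pull-quote 43² = 1849, body column 41² = 1681, byline 20² = 400; Σw = 5611.
x-moment: 1681·51 + 1849·350 + 1681·169 + 400·245 = 1114970; centroid 1114970/5611 ≈ 198.71.

x ≈ 198.7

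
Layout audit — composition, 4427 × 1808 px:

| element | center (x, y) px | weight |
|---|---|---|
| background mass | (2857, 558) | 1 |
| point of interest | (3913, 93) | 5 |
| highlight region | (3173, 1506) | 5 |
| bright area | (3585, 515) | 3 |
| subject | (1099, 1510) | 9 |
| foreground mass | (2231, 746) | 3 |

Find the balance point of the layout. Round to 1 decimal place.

Weights sum to 1 + 5 + 5 + 3 + 9 + 3 = 26.
x: moment 65626 / weight 26 ≈ 2524.08
y: moment 25926 / weight 26 ≈ 997.15

(2524.1, 997.2)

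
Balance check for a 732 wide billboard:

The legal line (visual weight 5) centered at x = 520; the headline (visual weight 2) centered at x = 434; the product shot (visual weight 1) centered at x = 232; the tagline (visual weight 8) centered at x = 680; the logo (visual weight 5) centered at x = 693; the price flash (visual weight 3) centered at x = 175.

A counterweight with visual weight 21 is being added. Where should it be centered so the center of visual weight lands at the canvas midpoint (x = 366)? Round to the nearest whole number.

x ≈ 159

With the counterweight, Σw becomes 5 + 2 + 1 + 8 + 5 + 3 + 21 = 45.
Along x: (13130 + 21·x) / 45 = 366 (existing moment 5·520 + 2·434 + 1·232 + 8·680 + 5·693 + 3·175 = 13130) ⇒ x = (16470 − 13130) / 21 ≈ 159.05.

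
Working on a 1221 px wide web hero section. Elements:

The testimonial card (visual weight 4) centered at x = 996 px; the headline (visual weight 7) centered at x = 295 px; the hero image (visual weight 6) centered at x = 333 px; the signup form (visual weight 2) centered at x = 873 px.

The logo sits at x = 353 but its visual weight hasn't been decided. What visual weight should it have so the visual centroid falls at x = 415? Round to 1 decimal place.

Existing Σw = 19 (4 + 7 + 6 + 2); existing moment 4·996 + 7·295 + 6·333 + 2·873 = 9793.
Balance at x = 415 requires (9793 + w·353) / (19 + w) = 415.
So w = (415·19 − 9793)/(353 − 415) = -1908/-62 ≈ 30.77.

w ≈ 30.8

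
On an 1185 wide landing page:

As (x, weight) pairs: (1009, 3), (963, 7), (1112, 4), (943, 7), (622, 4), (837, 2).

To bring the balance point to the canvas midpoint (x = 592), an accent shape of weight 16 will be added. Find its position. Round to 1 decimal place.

With the accent shape, Σw becomes 3 + 7 + 4 + 7 + 4 + 2 + 16 = 43.
Along x: (24979 + 16·x) / 43 = 592 (existing moment 3·1009 + 7·963 + 4·1112 + 7·943 + 4·622 + 2·837 = 24979) ⇒ x = (25456 − 24979) / 16 ≈ 29.81.

x ≈ 29.8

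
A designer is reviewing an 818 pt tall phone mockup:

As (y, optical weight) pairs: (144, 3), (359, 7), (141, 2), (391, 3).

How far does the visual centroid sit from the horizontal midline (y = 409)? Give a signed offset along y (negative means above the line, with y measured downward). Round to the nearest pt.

Weights sum to 3 + 7 + 2 + 3 = 15.
Σw·y = 3·144 + 7·359 + 2·141 + 3·391 = 4400, so ȳ = 4400/15 ≈ 293.33.
Difference: 293.33 − 409 ≈ -115.67.

≈ -116 pt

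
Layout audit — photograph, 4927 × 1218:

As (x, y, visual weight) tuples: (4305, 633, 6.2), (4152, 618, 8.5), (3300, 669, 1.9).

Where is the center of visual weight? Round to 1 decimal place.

(4111.6, 629.4)

Weights sum to 6.2 + 8.5 + 1.9 = 16.6.
x: (6.2·4305 + 8.5·4152 + 1.9·3300) / 16.6 = 68253.0 / 16.6 ≈ 4111.63
y: (6.2·633 + 8.5·618 + 1.9·669) / 16.6 = 10448.7 / 16.6 ≈ 629.44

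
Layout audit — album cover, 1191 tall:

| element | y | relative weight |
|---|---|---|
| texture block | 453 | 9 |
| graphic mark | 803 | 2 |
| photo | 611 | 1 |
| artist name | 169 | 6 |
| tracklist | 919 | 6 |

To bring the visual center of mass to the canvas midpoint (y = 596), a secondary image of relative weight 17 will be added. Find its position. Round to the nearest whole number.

New total weight: (9 + 2 + 1 + 6 + 6) + 17 = 41.
y: target moment 41×596 = 24436; current 9·453 + 2·803 + 1·611 + 6·169 + 6·919 = 12822; the secondary image supplies 11614, so y = 11614/17 ≈ 683.18.

y ≈ 683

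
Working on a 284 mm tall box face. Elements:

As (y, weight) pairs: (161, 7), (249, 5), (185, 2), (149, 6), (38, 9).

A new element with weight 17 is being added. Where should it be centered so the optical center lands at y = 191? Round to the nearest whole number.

New total weight: (7 + 5 + 2 + 6 + 9) + 17 = 46.
Along y: (3978 + 17·y) / 46 = 191 (existing moment 7·161 + 5·249 + 2·185 + 6·149 + 9·38 = 3978) ⇒ y = (8786 − 3978) / 17 ≈ 282.82.

y ≈ 283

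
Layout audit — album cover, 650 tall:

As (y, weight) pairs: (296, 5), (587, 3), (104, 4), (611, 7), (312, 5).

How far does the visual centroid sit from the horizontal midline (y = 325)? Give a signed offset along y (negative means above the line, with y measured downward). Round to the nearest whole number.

Σw = 5 + 3 + 4 + 7 + 5 = 24.
Σw·y = 5·296 + 3·587 + 4·104 + 7·611 + 5·312 = 9494, so ȳ = 9494/24 ≈ 395.58.
Offset from y = 325: 395.58 − 325 ≈ 70.58.

≈ 71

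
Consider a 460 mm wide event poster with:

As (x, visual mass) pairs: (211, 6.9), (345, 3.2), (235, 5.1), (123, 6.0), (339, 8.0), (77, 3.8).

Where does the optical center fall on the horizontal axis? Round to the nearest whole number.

x ≈ 227

Total weight = 6.9 + 3.2 + 5.1 + 6.0 + 8.0 + 3.8 = 33.0.
x: moment 7501.0 / weight 33.0 ≈ 227.30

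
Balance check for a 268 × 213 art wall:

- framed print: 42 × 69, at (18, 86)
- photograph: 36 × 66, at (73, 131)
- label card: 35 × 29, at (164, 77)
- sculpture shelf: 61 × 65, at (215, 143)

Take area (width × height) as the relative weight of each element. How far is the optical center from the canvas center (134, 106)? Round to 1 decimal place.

Areas → weights: framed print 42·69 = 2898, photograph 36·66 = 2376, label card 35·29 = 1015, sculpture shelf 61·65 = 3965; Σw = 10254.
Σw·x = 2898·18 + 2376·73 + 1015·164 + 3965·215 = 1244547, so x̄ = 1244547/10254 ≈ 121.37.
Σw·y = 2898·86 + 2376·131 + 1015·77 + 3965·143 = 1205634, so ȳ = 1205634/10254 ≈ 117.58.
From (134, 106): dx = -12.63, dy = 11.58, so the distance is √(dx²+dy²) ≈ 17.13.

≈ 17.1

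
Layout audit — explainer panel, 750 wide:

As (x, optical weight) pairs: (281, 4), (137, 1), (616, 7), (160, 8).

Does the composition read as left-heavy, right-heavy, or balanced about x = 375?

Weights sum to 4 + 1 + 7 + 8 = 20.
x: (4·281 + 1·137 + 7·616 + 8·160) / 20 = 6853 / 20 ≈ 342.65
342.6 vs midline 375 → left-heavy.

left-heavy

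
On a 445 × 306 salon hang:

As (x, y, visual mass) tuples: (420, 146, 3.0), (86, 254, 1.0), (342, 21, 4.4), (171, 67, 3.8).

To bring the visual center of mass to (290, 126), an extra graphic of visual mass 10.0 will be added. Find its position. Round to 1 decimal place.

New total weight: (3.0 + 1.0 + 4.4 + 3.8) + 10.0 = 22.2.
x: target moment 22.2×290 = 6438.0; current 3.0·420 + 1.0·86 + 4.4·342 + 3.8·171 = 3500.6; the extra graphic supplies 2937.4, so x = 2937.4/10.0 ≈ 293.74.
y: target moment 22.2×126 = 2797.2; current 3.0·146 + 1.0·254 + 4.4·21 + 3.8·67 = 1039.0; the extra graphic supplies 1758.2, so y = 1758.2/10.0 ≈ 175.82.

(293.7, 175.8)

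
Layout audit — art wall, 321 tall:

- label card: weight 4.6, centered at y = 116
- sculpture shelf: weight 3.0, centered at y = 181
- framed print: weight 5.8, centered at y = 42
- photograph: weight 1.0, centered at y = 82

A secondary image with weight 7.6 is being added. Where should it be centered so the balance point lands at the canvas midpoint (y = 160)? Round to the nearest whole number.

y ≈ 279

New total weight: (4.6 + 3.0 + 5.8 + 1.0) + 7.6 = 22.0.
y: need Σw·y = 22.0·160 = 3520.0. Existing = 4.6·116 + 3.0·181 + 5.8·42 + 1.0·82 = 1402.2. Remainder 2117.8 / 7.6 ≈ 278.66.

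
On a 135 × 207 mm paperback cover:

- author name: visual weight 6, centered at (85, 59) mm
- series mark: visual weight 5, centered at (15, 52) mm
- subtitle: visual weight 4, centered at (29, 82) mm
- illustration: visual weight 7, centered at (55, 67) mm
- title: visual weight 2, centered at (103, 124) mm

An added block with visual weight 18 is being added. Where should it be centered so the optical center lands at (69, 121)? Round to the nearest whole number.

(89, 190)

With the added block, Σw becomes 6 + 5 + 4 + 7 + 2 + 18 = 42.
x: need Σw·x = 42·69 = 2898. Existing = 6·85 + 5·15 + 4·29 + 7·55 + 2·103 = 1292. Remainder 1606 / 18 ≈ 89.22.
y: need Σw·y = 42·121 = 5082. Existing = 6·59 + 5·52 + 4·82 + 7·67 + 2·124 = 1659. Remainder 3423 / 18 ≈ 190.17.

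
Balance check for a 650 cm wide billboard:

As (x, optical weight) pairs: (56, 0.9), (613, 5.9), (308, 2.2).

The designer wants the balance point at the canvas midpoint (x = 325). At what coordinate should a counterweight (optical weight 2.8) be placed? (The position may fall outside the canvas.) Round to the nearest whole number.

x ≈ -182

After adding the counterweight, total weight = 0.9 + 5.9 + 2.2 + 2.8 = 11.8.
x: target moment 11.8×325 = 3835.0; current 0.9·56 + 5.9·613 + 2.2·308 = 4344.7; the counterweight supplies -509.7, so x = -509.7/2.8 ≈ -182.04.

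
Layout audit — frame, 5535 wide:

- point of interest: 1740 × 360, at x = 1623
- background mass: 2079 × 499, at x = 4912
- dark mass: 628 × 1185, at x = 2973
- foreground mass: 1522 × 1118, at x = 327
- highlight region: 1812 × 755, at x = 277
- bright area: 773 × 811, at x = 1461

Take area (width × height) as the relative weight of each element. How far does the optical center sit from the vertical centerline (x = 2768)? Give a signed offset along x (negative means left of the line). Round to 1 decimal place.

≈ -1101.0

Areas: point of interest 1740·360 = 626400, background mass 2079·499 = 1037421, dark mass 628·1185 = 744180, foreground mass 1522·1118 = 1701596, highlight region 1812·755 = 1368060, bright area 773·811 = 626903. Total weight = 6104560.
x: moment 10176186087 / weight 6104560 ≈ 1666.98
Difference: 1666.98 − 2768 ≈ -1101.02.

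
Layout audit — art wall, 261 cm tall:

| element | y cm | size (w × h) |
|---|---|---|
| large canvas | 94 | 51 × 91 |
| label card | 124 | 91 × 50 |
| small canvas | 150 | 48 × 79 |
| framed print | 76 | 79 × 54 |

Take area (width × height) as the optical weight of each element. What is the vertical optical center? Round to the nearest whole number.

Areas: large canvas 51·91 = 4641, label card 91·50 = 4550, small canvas 48·79 = 3792, framed print 79·54 = 4266. Total weight = 17249.
y-moment: 4641·94 + 4550·124 + 3792·150 + 4266·76 = 1893470; centroid 1893470/17249 ≈ 109.77.

y ≈ 110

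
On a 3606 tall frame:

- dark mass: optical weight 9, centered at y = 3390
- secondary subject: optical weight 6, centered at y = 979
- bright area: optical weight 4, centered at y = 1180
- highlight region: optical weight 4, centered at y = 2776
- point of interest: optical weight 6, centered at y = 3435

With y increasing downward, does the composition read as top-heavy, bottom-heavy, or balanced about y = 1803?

bottom-heavy

Total weight = 9 + 6 + 4 + 4 + 6 = 29.
Σw·y = 9·3390 + 6·979 + 4·1180 + 4·2776 + 6·3435 = 72818, so ȳ = 72818/29 ≈ 2510.97.
2511.0 vs midline 1803 → bottom-heavy.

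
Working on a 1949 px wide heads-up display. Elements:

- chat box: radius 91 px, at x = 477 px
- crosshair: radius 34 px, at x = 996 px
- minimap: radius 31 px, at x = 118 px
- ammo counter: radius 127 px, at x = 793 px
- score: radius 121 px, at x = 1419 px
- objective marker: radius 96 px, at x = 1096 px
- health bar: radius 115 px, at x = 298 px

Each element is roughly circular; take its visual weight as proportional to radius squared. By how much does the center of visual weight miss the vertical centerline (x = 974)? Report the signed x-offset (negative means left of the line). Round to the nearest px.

r² weights: chat box 91² = 8281, crosshair 34² = 1156, minimap 31² = 961, ammo counter 127² = 16129, score 121² = 14641, objective marker 96² = 9216, health bar 115² = 13225. Total = 63609.
x: moment 52822473 / weight 63609 ≈ 830.42
Difference: 830.42 − 974 ≈ -143.58.

≈ -144 px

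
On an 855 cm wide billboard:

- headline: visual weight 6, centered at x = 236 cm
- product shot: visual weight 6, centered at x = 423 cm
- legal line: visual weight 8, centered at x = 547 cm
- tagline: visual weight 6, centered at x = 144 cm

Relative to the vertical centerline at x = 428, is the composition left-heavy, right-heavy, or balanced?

Total weight = 6 + 6 + 8 + 6 = 26.
Σw·x = 6·236 + 6·423 + 8·547 + 6·144 = 9194, so x̄ = 9194/26 ≈ 353.62.
Since 353.6 is left of 428, the composition reads left-heavy.

left-heavy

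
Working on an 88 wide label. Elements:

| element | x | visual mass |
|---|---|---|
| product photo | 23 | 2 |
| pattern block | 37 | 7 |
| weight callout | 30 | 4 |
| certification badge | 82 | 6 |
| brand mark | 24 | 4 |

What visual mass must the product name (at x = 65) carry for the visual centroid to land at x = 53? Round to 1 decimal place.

Existing Σw = 23 (2 + 7 + 4 + 6 + 4); existing moment 2·23 + 7·37 + 4·30 + 6·82 + 4·24 = 1013.
Balance at x = 53 requires (1013 + w·65) / (23 + w) = 53.
Solving: w = (53·23 − 1013) / (65 − 53) = 206 / 12 ≈ 17.17.

w ≈ 17.2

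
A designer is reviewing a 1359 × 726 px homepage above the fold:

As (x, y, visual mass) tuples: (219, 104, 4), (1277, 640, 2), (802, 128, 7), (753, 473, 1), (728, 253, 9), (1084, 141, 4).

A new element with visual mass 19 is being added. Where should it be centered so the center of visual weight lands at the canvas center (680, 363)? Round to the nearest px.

(558, 568)

After adding the new element, total weight = 4 + 2 + 7 + 1 + 9 + 4 + 19 = 46.
x: target moment 46×680 = 31280; current 4·219 + 2·1277 + 7·802 + 1·753 + 9·728 + 4·1084 = 20685; the new element supplies 10595, so x = 10595/19 ≈ 557.63.
y: target moment 46×363 = 16698; current 4·104 + 2·640 + 7·128 + 1·473 + 9·253 + 4·141 = 5906; the new element supplies 10792, so y = 10792/19 ≈ 568.00.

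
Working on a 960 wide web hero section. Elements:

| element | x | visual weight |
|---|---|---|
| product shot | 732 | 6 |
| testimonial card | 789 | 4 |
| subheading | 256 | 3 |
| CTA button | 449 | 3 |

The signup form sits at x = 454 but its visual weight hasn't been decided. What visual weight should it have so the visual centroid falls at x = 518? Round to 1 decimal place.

w ≈ 21.5

Known weights sum to 6 + 4 + 3 + 3 = 16; their moment is 6·732 + 4·789 + 3·256 + 3·449 = 9663.
Set Σw·x/Σw = 518: (9663 + 454w) = 518·(16 + w).
So w = (518·16 − 9663)/(454 − 518) = -1375/-64 ≈ 21.48.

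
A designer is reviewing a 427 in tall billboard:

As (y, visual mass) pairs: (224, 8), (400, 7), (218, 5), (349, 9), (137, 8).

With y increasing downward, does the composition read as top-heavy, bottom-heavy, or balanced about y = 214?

Total weight = 8 + 7 + 5 + 9 + 8 = 37.
Σw·y = 8·224 + 7·400 + 5·218 + 9·349 + 8·137 = 9919, so ȳ = 9919/37 ≈ 268.08.
268.1 lies below (larger y than) the midline 214, so the layout is bottom-heavy.

bottom-heavy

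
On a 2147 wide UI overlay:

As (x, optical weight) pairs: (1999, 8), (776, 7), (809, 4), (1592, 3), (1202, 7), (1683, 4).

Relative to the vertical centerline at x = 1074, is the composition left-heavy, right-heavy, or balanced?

right-heavy

Weights sum to 8 + 7 + 4 + 3 + 7 + 4 = 33.
Σw·x = 44582; x̄ = 44582/33 ≈ 1350.97.
Since 1351.0 is right of 1074, the composition reads right-heavy.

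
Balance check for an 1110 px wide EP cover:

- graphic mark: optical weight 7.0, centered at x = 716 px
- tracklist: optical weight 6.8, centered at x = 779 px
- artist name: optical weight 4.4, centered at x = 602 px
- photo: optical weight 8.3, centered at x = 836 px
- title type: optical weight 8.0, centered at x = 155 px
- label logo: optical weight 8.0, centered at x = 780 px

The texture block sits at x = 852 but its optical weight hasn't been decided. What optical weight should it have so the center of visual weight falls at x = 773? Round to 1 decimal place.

w ≈ 69.3

Known weights sum to 7.0 + 6.8 + 4.4 + 8.3 + 8.0 + 8.0 = 42.5; their moment is 7.0·716 + 6.8·779 + 4.4·602 + 8.3·836 + 8.0·155 + 8.0·780 = 27376.8.
For the centroid to hit 773: (27376.8 + w·852) / (42.5 + w) = 773.
Solving: w = (773·42.5 − 27376.8) / (852 − 773) = 5475.7 / 79 ≈ 69.31.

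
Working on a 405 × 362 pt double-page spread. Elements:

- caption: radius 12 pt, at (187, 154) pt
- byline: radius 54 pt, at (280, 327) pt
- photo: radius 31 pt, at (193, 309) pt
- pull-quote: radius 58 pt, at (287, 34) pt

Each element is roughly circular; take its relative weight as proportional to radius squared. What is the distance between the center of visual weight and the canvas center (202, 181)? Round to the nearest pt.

≈ 68 pt

r² weights: caption 12² = 144, byline 54² = 2916, photo 31² = 961, pull-quote 58² = 3364. Total = 7385.
Σw·x = 144·187 + 2916·280 + 961·193 + 3364·287 = 1994349, so x̄ = 1994349/7385 ≈ 270.05.
Σw·y = 144·154 + 2916·327 + 961·309 + 3364·34 = 1387033, so ȳ = 1387033/7385 ≈ 187.82.
Offset from (202, 181): Δx ≈ 68.05, Δy ≈ 6.82; distance = √(Δx² + Δy²) ≈ 68.39.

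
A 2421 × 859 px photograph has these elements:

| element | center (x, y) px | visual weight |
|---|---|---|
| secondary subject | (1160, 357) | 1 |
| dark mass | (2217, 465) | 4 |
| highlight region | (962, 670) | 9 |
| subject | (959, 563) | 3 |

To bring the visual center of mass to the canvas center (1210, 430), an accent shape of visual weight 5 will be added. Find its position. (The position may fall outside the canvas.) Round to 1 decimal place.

After adding the accent shape, total weight = 1 + 4 + 9 + 3 + 5 = 22.
Along x: (21563 + 5·x) / 22 = 1210 (existing moment 1·1160 + 4·2217 + 9·962 + 3·959 = 21563) ⇒ x = (26620 − 21563) / 5 ≈ 1011.40.
Along y: (9936 + 5·y) / 22 = 430 (existing moment 1·357 + 4·465 + 9·670 + 3·563 = 9936) ⇒ y = (9460 − 9936) / 5 ≈ -95.20.

(1011.4, -95.2)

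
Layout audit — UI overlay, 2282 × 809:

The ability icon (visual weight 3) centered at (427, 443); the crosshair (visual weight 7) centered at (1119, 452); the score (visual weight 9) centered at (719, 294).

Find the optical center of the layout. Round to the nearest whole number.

(820, 376)

Σw = 3 + 7 + 9 = 19.
x: (3·427 + 7·1119 + 9·719) / 19 = 15585 / 19 ≈ 820.26
y: (3·443 + 7·452 + 9·294) / 19 = 7139 / 19 ≈ 375.74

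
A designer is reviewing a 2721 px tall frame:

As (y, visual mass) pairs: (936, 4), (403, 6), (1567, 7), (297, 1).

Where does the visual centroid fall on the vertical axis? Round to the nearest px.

Total weight = 4 + 6 + 7 + 1 = 18.
y-moment: 4·936 + 6·403 + 7·1567 + 1·297 = 17428; centroid 17428/18 ≈ 968.22.

y ≈ 968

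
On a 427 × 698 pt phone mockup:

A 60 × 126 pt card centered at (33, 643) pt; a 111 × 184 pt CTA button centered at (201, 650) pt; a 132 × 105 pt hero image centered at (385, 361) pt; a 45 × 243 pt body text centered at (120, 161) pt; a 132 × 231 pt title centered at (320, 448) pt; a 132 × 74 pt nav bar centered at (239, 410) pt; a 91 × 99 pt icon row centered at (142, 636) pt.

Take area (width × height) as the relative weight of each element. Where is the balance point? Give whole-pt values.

Taking area as weight: card 60·126 = 7560, CTA button 111·184 = 20424, hero image 132·105 = 13860, body text 45·243 = 10935, title 132·231 = 30492, nav bar 132·74 = 9768, icon row 91·99 = 9009. Sum 102048.
x: (7560·33 + 20424·201 + 13860·385 + 10935·120 + 30492·320 + 9768·239 + 9009·142) / 102048 = 24374274 / 102048 ≈ 238.85
y: (7560·643 + 20424·650 + 13860·361 + 10935·161 + 30492·448 + 9768·410 + 9009·636) / 102048 = 48295695 / 102048 ≈ 473.26

(239, 473)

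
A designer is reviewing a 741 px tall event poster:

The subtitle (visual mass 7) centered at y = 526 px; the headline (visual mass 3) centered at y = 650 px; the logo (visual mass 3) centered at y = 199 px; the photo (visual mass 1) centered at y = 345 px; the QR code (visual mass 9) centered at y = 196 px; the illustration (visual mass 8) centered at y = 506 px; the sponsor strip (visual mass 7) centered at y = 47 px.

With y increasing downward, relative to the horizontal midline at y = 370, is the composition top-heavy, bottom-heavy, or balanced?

top-heavy

Total weight = 7 + 3 + 3 + 1 + 9 + 8 + 7 = 38.
Σw·y = 12715; ȳ = 12715/38 ≈ 334.61.
334.6 lies above (smaller y than) the midline 370, so the layout is top-heavy.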